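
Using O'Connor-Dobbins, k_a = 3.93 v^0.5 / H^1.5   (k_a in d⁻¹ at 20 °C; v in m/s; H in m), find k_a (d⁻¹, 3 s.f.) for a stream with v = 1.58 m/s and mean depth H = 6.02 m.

k_a ≈ 0.334 d⁻¹

k_a = 3.93 × 1.58^0.5 / 6.02^1.5 = 3.93 × 1.257 / 14.77 = 0.3344 d⁻¹.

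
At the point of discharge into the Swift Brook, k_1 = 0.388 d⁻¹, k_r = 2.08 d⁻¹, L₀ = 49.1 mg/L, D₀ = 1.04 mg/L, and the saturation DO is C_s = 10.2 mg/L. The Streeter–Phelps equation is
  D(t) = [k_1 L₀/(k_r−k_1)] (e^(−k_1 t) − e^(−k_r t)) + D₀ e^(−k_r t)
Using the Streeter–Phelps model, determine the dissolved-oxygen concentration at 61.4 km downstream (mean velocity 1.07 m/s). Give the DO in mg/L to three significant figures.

Travel time t = x/v = 61.4 km / (1.07 m/s) = 61400 m / 1.07 m/s = 57380 s = 0.6642 d.
k_1 L₀/(k_r−k_1) = 0.388×49.1/(2.08−0.388) = 19.05/1.692 = 11.26 mg/L.
e^(−k_1 t) = e^(−0.388×0.6642) = 0.7728; e^(−k_r t) = e^(−2.08×0.6642) = 0.2512.
D = 11.26 × (0.7728 − 0.2512) + 1.04 × 0.2512 = 5.873 + 0.2613 = 6.134 mg/L.
DO = C_s − D = 10.2 − 6.134 = 4.066 mg/L.

DO ≈ 4.07 mg/L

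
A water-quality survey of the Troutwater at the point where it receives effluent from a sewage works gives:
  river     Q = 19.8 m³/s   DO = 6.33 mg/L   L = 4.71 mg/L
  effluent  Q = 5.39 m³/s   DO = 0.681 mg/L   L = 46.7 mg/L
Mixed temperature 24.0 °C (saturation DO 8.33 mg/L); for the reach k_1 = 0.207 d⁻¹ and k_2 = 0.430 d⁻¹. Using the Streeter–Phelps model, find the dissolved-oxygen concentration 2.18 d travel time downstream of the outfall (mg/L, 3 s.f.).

DO ≈ 3.96 mg/L

Mixed DO = (19.8×6.33 + 5.39×0.681)/(19.8+5.39) = 129.0/25.19 = 5.121 mg/L.
Mixed L₀ = (19.8×4.71 + 5.39×46.7)/(25.19) = 345.0/25.19 = 13.69 mg/L.
Initial deficit D₀ = C_s − DO₀ = 8.33 − 5.121 = 3.209 mg/L.
D(2.18) = [0.207×13.69/(0.430−0.207)](e^(−0.207×2.18) − e^(−0.430×2.18)) + 3.209 e^(−0.430×2.18)
= 12.71 × (0.6368 − 0.3916) + 3.209 × 0.3916 = 4.373 mg/L.
DO = 8.33 − 4.373 = 3.957 mg/L.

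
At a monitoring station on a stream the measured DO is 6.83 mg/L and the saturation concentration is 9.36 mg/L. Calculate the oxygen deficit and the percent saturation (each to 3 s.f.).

D ≈ 2.53 mg/L; 73.0 % saturation

D = C_s − C = 9.36 − 6.83 = 2.53 mg/L.
% saturation = 6.83/9.36 × 100 = 73.0 %.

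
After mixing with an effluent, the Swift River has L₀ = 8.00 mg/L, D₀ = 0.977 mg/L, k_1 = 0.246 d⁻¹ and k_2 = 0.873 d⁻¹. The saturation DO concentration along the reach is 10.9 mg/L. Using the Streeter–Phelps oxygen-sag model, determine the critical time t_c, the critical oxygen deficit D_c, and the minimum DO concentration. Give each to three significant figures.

t_c ≈ 1.43 d; D_c ≈ 1.59 mg/L; min DO ≈ 9.31 mg/L

With k_2/k_1 = 3.549 and 1 − D₀(k_2−k_1)/(k_1 L₀) = 0.6887,
t_c = ln(3.549 × 0.6887) / (0.873 − 0.246) = ln(2.444) / 0.6270 = 0.8937/0.6270 = 1.425 d.
D_c = (k_1/k_2) L₀ e^(−k_1 t_c) = (0.246/0.873) × 8.00 × e^(−0.246×1.425) = 0.2818 × 8.00 × 0.7042 = 1.588 mg/L.
Minimum DO = C_s − D_c = 10.9 − 1.588 = 9.312 mg/L.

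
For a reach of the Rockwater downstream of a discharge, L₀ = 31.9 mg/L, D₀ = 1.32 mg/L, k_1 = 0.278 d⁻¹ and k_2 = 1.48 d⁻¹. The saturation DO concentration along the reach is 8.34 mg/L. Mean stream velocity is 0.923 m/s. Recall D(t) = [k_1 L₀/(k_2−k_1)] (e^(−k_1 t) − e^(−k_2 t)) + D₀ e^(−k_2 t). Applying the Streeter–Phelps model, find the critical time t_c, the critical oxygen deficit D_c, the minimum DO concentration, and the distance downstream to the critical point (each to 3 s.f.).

With k_2/k_1 = 5.324 and 1 − D₀(k_2−k_1)/(k_1 L₀) = 0.8211,
t_c = ln(5.324 × 0.8211) / (1.48 − 0.278) = ln(4.371) / 1.202 = 1.475/1.202 = 1.227 d.
L(t_c) = L₀ e^(−k_1 t_c) = 31.9 × 0.7110 = 22.68 mg/L, and at the critical point k_2 D_c = k_1 L, so D_c = (0.278/1.48) × 22.68 = 4.260 mg/L.
Minimum DO = C_s − D_c = 8.34 − 4.260 = 4.080 mg/L.
x_c = v t_c = 0.923 m/s × 1.227 d × 86400 s/d = 97860 m ≈ 97.9 km.

t_c ≈ 1.23 d; D_c ≈ 4.26 mg/L; min DO ≈ 4.08 mg/L; x_c ≈ 97.9 km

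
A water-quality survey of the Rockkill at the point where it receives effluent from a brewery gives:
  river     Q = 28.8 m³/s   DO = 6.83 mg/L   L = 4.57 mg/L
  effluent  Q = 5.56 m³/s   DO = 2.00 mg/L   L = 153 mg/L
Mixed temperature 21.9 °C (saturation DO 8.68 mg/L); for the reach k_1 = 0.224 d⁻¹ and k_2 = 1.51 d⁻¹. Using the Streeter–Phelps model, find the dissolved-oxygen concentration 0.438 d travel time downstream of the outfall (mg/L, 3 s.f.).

DO ≈ 5.38 mg/L

Mixed DO = (28.8×6.83 + 5.56×2.00)/(28.8+5.56) = 207.8/34.36 = 6.048 mg/L.
Mixed L₀ = (28.8×4.57 + 5.56×153)/(34.36) = 982.3/34.36 = 28.59 mg/L.
Initial deficit D₀ = C_s − DO₀ = 8.68 − 6.048 = 2.632 mg/L.
D(0.438) = [0.224×28.59/(1.51−0.224)](e^(−0.224×0.438) − e^(−1.51×0.438)) + 2.632 e^(−1.51×0.438)
= 4.980 × (0.9065 − 0.5161) + 2.632 × 0.5161 = 3.302 mg/L.
DO = 8.68 − 3.302 = 5.378 mg/L.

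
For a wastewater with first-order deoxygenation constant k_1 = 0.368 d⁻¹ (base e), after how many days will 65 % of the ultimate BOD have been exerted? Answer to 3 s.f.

y/L₀ = 1 − e^(−k_1 t) = 0.65 ⇒ e^(−k_1 t) = 0.350
t = −ln(0.350) / 0.368 = 1.050 / 0.368 = 2.853 d.

t ≈ 2.85 d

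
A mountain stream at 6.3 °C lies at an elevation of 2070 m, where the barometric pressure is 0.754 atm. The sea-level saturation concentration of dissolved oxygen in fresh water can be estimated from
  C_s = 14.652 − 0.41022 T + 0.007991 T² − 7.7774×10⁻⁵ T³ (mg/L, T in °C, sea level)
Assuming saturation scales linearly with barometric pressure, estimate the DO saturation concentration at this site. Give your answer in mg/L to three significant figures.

At sea level: C_s = 14.652 − 0.41022×6.3 + 0.007991×6.3² − 7.7774×10⁻⁵×6.3³ = 12.37 mg/L.
Pressure correction: C_s' = 12.37 × 0.754 = 9.323 mg/L.

C_s ≈ 9.32 mg/L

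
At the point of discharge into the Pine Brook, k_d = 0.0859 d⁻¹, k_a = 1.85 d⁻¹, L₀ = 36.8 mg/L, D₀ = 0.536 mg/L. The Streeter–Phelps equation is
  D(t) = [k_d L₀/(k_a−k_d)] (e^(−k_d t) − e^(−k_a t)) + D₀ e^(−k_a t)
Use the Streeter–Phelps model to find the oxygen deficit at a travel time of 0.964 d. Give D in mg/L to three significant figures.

D ≈ 1.44 mg/L

k_d L₀/(k_a−k_d) = 0.0859×36.8/(1.85−0.0859) = 3.161/1.764 = 1.792 mg/L.
e^(−k_d t) = e^(−0.0859×0.9640) = 0.9205; e^(−k_a t) = e^(−1.85×0.9640) = 0.1681.
D = 1.792 × (0.9205 − 0.1681) + 0.536 × 0.1681 = 1.348 + 0.09008 = 1.438 mg/L.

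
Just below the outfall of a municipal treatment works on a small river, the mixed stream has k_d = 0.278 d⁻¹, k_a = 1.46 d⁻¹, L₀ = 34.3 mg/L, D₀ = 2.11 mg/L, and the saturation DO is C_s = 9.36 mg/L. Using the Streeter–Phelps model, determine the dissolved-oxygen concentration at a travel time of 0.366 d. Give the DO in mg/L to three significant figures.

k_d L₀/(k_a−k_d) = 0.278×34.3/(1.46−0.278) = 9.535/1.182 = 8.067 mg/L.
e^(−k_d t) = e^(−0.278×0.3660) = 0.9033; e^(−k_a t) = e^(−1.46×0.3660) = 0.5860.
D = 8.067 × (0.9033 − 0.5860) + 2.11 × 0.5860 = 2.559 + 1.237 = 3.796 mg/L.
DO = C_s − D = 9.36 − 3.796 = 5.564 mg/L.

DO ≈ 5.56 mg/L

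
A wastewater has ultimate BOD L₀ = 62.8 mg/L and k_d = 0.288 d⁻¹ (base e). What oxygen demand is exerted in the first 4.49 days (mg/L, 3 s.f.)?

y_t = L₀(1 − e^(−k_d t)) = 62.8 × (1 − e^(−0.288×4.49))
= 62.8 × (1 − 0.2744) = 62.8 × 0.7256 = 45.57 mg/L.

y ≈ 45.6 mg/L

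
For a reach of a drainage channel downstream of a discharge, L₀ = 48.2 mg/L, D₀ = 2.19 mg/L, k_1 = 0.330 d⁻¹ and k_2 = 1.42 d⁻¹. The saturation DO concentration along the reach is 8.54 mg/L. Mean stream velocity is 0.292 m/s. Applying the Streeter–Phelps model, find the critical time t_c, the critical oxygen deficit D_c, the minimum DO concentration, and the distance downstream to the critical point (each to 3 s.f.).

t_c ≈ 1.19 d; D_c ≈ 7.56 mg/L; min DO ≈ 0.976 mg/L; x_c ≈ 30.0 km

At the critical point dD/dt = 0, so k_1 L₀ e^(−k_1 t) = k_2 D. Substituting D(t) from the Streeter–Phelps equation and solving for t gives
t_c = ln[(k_2/k_1)(1 − D₀(k_2−k_1)/(k_1 L₀))] / (k_2−k_1).
Here k_2−k_1 = 1.090 d⁻¹ and 1 − D₀(k_2−k_1)/(k_1 L₀) = 1 − 2.19×1.090/(0.330×48.2) = 0.8499, so
t_c = ln(4.303 × 0.8499) / 1.090 = 1.297 / 1.090 = 1.190 d.
D_c = (k_1/k_2) L₀ e^(−k_1 t_c) = (0.330/1.42) × 48.2 × e^(−0.330×1.190) = 0.2324 × 48.2 × 0.6753 = 7.564 mg/L.
Minimum DO = C_s − D_c = 8.54 − 7.564 = 0.9756 mg/L.
x_c = v t_c = 0.292 m/s × 1.190 d × 86400 s/d = 30010 m ≈ 30.0 km.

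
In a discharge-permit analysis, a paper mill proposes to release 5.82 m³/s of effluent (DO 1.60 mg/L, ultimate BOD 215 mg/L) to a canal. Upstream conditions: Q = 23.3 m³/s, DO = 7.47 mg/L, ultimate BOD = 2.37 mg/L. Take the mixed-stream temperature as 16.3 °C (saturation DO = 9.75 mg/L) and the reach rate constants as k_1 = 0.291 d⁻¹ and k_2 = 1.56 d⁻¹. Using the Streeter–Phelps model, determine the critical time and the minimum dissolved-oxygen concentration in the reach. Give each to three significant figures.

Mixed DO = (23.3×7.47 + 5.82×1.60)/(23.3+5.82) = 183.4/29.12 = 6.297 mg/L.
Mixed L₀ = (23.3×2.37 + 5.82×215)/(29.12) = 1307/29.12 = 44.87 mg/L.
Initial deficit D₀ = C_s − DO₀ = 9.75 − 6.297 = 3.453 mg/L.
t_c = (1/1.269) ln[(1.56/0.291)(1 − 3.453×1.269/(0.291×44.87))] = 0.7880 × ln(3.562) = 1.001 d.
D_c = (0.291/1.56) × 44.87 × e^(−0.291×1.001) = 0.1865 × 44.87 × 0.7473 = 6.255 mg/L.
Minimum DO = 9.75 − 6.255 = 3.495 mg/L.

t_c ≈ 1.00 d; minimum DO ≈ 3.50 mg/L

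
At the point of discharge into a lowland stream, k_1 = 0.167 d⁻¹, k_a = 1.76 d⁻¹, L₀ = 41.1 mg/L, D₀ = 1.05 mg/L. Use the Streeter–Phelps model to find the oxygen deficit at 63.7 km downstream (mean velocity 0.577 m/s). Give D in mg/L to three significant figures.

Travel time t = x/v = 63.7 km / (0.577 m/s) = 63700 m / 0.577 m/s = 110400 s = 1.278 d.
k_1 L₀/(k_a−k_1) = 0.167×41.1/(1.76−0.167) = 6.864/1.593 = 4.309 mg/L.
e^(−k_1 t) = e^(−0.167×1.278) = 0.8078; e^(−k_a t) = e^(−1.76×1.278) = 0.1055.
D = 4.309 × (0.8078 − 0.1055) + 1.05 × 0.1055 = 3.026 + 0.1108 = 3.137 mg/L.

D ≈ 3.14 mg/L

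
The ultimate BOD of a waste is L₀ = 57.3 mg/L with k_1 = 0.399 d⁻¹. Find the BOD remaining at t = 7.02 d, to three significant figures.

L_t = L₀ e^(−k_1 t) = 57.3 × e^(−0.399×7.02) = 57.3 × 0.06075 = 3.481 mg/L.

L ≈ 3.48 mg/L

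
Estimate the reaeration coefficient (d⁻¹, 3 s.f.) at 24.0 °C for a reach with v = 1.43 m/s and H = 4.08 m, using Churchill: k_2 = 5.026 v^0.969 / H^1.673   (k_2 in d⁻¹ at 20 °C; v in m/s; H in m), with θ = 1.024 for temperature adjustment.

k_2 ≈ 0.744 d⁻¹

k_2(20) = 5.026 × 1.43^0.969 / 4.08^1.673 = 5.026 × 1.414 / 10.51 = 0.6763 d⁻¹.
k_2(24.0) = 0.6763 × 1.024^(24.0−20) = 0.6763 × 1.100 = 0.7435 d⁻¹.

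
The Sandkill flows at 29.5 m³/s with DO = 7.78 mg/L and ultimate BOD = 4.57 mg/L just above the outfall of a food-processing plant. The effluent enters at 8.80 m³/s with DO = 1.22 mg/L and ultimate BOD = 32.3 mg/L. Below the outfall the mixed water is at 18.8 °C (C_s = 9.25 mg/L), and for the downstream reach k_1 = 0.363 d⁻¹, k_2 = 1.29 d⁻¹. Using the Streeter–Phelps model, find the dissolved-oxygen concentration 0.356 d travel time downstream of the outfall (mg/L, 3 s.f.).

DO ≈ 6.31 mg/L

Mixed DO = (29.5×7.78 + 8.80×1.22)/(29.5+8.80) = 240.2/38.30 = 6.273 mg/L.
Mixed L₀ = (29.5×4.57 + 8.80×32.3)/(38.30) = 419.1/38.30 = 10.94 mg/L.
Initial deficit D₀ = C_s − DO₀ = 9.25 − 6.273 = 2.977 mg/L.
D(0.356) = [0.363×10.94/(1.29−0.363)](e^(−0.363×0.356) − e^(−1.29×0.356)) + 2.977 e^(−1.29×0.356)
= 4.284 × (0.8788 − 0.6318) + 2.977 × 0.6318 = 2.939 mg/L.
DO = 9.25 − 2.939 = 6.311 mg/L.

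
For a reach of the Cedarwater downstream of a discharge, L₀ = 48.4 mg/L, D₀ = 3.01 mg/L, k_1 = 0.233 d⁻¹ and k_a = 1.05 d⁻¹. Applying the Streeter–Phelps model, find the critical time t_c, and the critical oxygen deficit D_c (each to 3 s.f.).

t_c ≈ 1.54 d; D_c ≈ 7.50 mg/L

With k_a/k_1 = 4.506 and 1 − D₀(k_a−k_1)/(k_1 L₀) = 0.7819,
t_c = ln(4.506 × 0.7819) / (1.05 − 0.233) = ln(3.524) / 0.8170 = 1.260/0.8170 = 1.542 d.
L(t_c) = L₀ e^(−k_1 t_c) = 48.4 × 0.6982 = 33.79 mg/L, and at the critical point k_a D_c = k_1 L, so D_c = (0.233/1.05) × 33.79 = 7.499 mg/L.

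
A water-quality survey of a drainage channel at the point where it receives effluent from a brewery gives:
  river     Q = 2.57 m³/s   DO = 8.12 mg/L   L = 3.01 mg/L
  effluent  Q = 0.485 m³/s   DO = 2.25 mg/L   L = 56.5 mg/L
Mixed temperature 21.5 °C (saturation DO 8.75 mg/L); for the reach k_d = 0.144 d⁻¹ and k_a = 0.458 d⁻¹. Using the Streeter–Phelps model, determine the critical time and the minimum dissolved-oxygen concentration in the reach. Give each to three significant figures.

Mixed DO = (2.57×8.12 + 0.485×2.25)/(2.57+0.485) = 21.96/3.055 = 7.188 mg/L.
Mixed L₀ = (2.57×3.01 + 0.485×56.5)/(3.055) = 35.14/3.055 = 11.50 mg/L.
Initial deficit D₀ = C_s − DO₀ = 8.75 − 7.188 = 1.562 mg/L.
t_c = (1/0.3140) ln[(0.458/0.144)(1 − 1.562×0.3140/(0.144×11.50))] = 3.185 × ln(2.239) = 2.567 d.
D_c = (0.144/0.458) × 11.50 × e^(−0.144×2.567) = 0.3144 × 11.50 × 0.6910 = 2.499 mg/L.
Minimum DO = 8.75 − 2.499 = 6.251 mg/L.

t_c ≈ 2.57 d; minimum DO ≈ 6.25 mg/L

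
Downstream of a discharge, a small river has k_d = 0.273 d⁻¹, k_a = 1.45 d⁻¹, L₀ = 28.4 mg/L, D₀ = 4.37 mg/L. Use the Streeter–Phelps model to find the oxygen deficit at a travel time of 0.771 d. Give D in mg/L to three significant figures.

D ≈ 4.61 mg/L

k_d L₀/(k_a−k_d) = 0.273×28.4/(1.45−0.273) = 7.753/1.177 = 6.587 mg/L.
e^(−k_d t) = e^(−0.273×0.7710) = 0.8102; e^(−k_a t) = e^(−1.45×0.7710) = 0.3269.
D = 6.587 × (0.8102 − 0.3269) + 4.37 × 0.3269 = 3.183 + 1.429 = 4.612 mg/L.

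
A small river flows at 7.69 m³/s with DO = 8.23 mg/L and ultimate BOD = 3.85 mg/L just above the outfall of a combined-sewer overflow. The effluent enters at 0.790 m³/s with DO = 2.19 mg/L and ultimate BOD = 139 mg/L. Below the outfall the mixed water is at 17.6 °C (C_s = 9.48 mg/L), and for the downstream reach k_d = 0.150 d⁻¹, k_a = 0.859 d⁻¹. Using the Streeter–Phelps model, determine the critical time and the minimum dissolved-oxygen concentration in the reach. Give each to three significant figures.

t_c ≈ 1.42 d; minimum DO ≈ 7.16 mg/L

Mixed DO = (7.69×8.23 + 0.790×2.19)/(7.69+0.790) = 65.02/8.480 = 7.667 mg/L.
Mixed L₀ = (7.69×3.85 + 0.790×139)/(8.480) = 139.4/8.480 = 16.44 mg/L.
Initial deficit D₀ = C_s − DO₀ = 9.48 − 7.667 = 1.813 mg/L.
t_c = (1/0.7090) ln[(0.859/0.150)(1 − 1.813×0.7090/(0.150×16.44))] = 1.410 × ln(2.742) = 1.423 d.
D_c = (0.150/0.859) × 16.44 × e^(−0.150×1.423) = 0.1746 × 16.44 × 0.8078 = 2.319 mg/L.
Minimum DO = 9.48 − 2.319 = 7.161 mg/L.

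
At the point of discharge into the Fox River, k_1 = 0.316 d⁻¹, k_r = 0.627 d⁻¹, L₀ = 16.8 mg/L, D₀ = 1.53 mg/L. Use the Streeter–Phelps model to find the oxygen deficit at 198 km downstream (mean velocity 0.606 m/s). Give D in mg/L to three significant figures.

D ≈ 3.72 mg/L

Travel time t = x/v = 198 km / (0.606 m/s) = 198000 m / 0.606 m/s = 326700 s = 3.782 d.
k_1 L₀/(k_r−k_1) = 0.316×16.8/(0.627−0.316) = 5.309/0.3110 = 17.07 mg/L.
e^(−k_1 t) = e^(−0.316×3.782) = 0.3027; e^(−k_r t) = e^(−0.627×3.782) = 0.09338.
D = 17.07 × (0.3027 − 0.09338) + 1.53 × 0.09338 = 3.573 + 0.1429 = 3.716 mg/L.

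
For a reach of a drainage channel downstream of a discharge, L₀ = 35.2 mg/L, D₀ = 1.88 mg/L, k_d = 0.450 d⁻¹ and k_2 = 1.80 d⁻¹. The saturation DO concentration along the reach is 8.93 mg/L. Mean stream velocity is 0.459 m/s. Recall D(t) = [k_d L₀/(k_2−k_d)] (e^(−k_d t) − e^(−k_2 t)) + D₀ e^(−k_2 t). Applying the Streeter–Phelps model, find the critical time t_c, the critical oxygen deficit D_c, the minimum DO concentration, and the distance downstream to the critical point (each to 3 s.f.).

t_c = [1/(k_2−k_d)] ln[(k_2/k_d)(1 − D₀(k_2−k_d)/(k_d L₀))]
= [1/(1.80−0.450)] ln[(1.80/0.450)(1 − 1.88×1.350/(0.450×35.2))]
= (1/1.350) ln[4.000 × 0.8398] = 0.7407 × ln(3.359) = 0.7407 × 1.212 = 0.8975 d.
L(t_c) = L₀ e^(−k_d t_c) = 35.2 × 0.6677 = 23.50 mg/L, and at the critical point k_2 D_c = k_d L, so D_c = (0.450/1.80) × 23.50 = 5.876 mg/L.
Minimum DO = C_s − D_c = 8.93 − 5.876 = 3.054 mg/L.
x_c = v t_c = 0.459 m/s × 0.8975 d × 86400 s/d = 35590 m ≈ 35.6 km.

t_c ≈ 0.898 d; D_c ≈ 5.88 mg/L; min DO ≈ 3.05 mg/L; x_c ≈ 35.6 km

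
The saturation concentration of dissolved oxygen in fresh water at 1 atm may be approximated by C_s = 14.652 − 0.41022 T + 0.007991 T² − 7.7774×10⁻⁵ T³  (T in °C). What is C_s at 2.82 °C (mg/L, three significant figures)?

C_s = 14.652 − 0.41022×2.82 + 0.007991×2.82² − 7.7774×10⁻⁵×2.82³ = 13.56 mg/L.

C_s ≈ 13.6 mg/L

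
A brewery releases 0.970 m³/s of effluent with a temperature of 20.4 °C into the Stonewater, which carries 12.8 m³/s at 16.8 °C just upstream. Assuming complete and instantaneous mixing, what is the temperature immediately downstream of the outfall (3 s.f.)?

Flow-weighted mixing: C = (Q_r C_r + Q_w C_w)/(Q_r + Q_w)
= (12.8×16.8 + 0.970×20.4)/(12.8 + 0.970) = 234.8/13.77 = 17.05 °C.

17.1 °C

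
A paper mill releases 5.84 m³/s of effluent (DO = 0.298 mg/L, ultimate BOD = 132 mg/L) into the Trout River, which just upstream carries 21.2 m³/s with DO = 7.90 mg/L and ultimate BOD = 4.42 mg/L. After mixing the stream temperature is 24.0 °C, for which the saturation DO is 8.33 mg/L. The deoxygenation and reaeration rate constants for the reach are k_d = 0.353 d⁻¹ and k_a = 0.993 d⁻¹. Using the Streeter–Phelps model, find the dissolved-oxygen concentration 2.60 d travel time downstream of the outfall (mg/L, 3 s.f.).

Mixed DO = (21.2×7.90 + 5.84×0.298)/(21.2+5.84) = 169.2/27.04 = 6.258 mg/L.
Mixed L₀ = (21.2×4.42 + 5.84×132)/(27.04) = 864.6/27.04 = 31.97 mg/L.
Initial deficit D₀ = C_s − DO₀ = 8.33 − 6.258 = 2.072 mg/L.
D(2.60) = [0.353×31.97/(0.993−0.353)](e^(−0.353×2.60) − e^(−0.993×2.60)) + 2.072 e^(−0.993×2.60)
= 17.64 × (0.3994 − 0.07564) + 2.072 × 0.07564 = 5.866 mg/L.
DO = 8.33 − 5.866 = 2.464 mg/L.

DO ≈ 2.46 mg/L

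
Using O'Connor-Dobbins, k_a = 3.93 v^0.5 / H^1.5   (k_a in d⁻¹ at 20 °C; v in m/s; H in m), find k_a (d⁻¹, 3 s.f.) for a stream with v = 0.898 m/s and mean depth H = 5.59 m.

k_a = 3.93 × 0.898^0.5 / 5.59^1.5 = 3.93 × 0.9476 / 13.22 = 0.2818 d⁻¹.

k_a ≈ 0.282 d⁻¹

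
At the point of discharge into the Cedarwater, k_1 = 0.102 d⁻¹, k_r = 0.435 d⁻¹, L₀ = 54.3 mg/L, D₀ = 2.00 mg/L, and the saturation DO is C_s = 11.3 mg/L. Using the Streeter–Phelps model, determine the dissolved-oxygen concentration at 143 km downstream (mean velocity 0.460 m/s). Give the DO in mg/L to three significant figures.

DO ≈ 2.84 mg/L

Travel time t = x/v = 143 km / (0.460 m/s) = 143000 m / 0.460 m/s = 310900 s = 3.598 d.
k_1 L₀/(k_r−k_1) = 0.102×54.3/(0.435−0.102) = 5.539/0.3330 = 16.63 mg/L.
e^(−k_1 t) = e^(−0.102×3.598) = 0.6928; e^(−k_r t) = e^(−0.435×3.598) = 0.2091.
D = 16.63 × (0.6928 − 0.2091) + 2.00 × 0.2091 = 8.046 + 0.4181 = 8.464 mg/L.
DO = C_s − D = 11.3 − 8.464 = 2.836 mg/L.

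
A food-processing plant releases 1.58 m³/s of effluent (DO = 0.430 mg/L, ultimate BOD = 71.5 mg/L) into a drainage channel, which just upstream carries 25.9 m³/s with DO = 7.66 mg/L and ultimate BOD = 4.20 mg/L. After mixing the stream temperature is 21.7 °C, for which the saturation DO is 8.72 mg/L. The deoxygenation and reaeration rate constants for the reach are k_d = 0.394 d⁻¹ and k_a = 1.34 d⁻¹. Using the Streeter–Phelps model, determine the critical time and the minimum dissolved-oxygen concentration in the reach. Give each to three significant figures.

t_c ≈ 0.683 d; minimum DO ≈ 6.91 mg/L

Mixed DO = (25.9×7.66 + 1.58×0.430)/(25.9+1.58) = 199.1/27.48 = 7.244 mg/L.
Mixed L₀ = (25.9×4.20 + 1.58×71.5)/(27.48) = 221.8/27.48 = 8.070 mg/L.
Initial deficit D₀ = C_s − DO₀ = 8.72 − 7.244 = 1.476 mg/L.
t_c = (1/0.9460) ln[(1.34/0.394)(1 − 1.476×0.9460/(0.394×8.070))] = 1.057 × ln(1.908) = 0.6828 d.
D_c = (0.394/1.34) × 8.070 × e^(−0.394×0.6828) = 0.2940 × 8.070 × 0.7641 = 1.813 mg/L.
Minimum DO = 8.72 − 1.813 = 6.907 mg/L.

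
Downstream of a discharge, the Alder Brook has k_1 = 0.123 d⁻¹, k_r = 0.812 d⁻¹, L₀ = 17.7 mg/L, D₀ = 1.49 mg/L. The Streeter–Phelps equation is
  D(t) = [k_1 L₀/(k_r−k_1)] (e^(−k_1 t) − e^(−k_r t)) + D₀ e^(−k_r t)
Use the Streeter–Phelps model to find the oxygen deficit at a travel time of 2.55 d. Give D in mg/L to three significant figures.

D ≈ 2.10 mg/L

k_1 L₀/(k_r−k_1) = 0.123×17.7/(0.812−0.123) = 2.177/0.6890 = 3.160 mg/L.
e^(−k_1 t) = e^(−0.123×2.550) = 0.7308; e^(−k_r t) = e^(−0.812×2.550) = 0.1261.
D = 3.160 × (0.7308 − 0.1261) + 1.49 × 0.1261 = 1.911 + 0.1879 = 2.099 mg/L.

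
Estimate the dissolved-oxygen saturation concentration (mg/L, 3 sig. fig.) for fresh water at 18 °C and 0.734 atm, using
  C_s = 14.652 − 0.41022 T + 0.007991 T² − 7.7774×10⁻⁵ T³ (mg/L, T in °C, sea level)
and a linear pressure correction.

At sea level: C_s = 14.652 − 0.41022×18 + 0.007991×18² − 7.7774×10⁻⁵×18³ = 9.404 mg/L.
Pressure correction: C_s' = 9.404 × 0.734 = 6.902 mg/L.

C_s ≈ 6.90 mg/L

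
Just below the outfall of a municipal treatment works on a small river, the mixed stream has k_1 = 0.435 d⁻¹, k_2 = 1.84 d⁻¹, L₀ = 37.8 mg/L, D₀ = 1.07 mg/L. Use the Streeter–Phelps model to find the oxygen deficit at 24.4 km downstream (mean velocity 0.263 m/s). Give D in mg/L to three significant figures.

D ≈ 5.86 mg/L

Travel time t = x/v = 24.4 km / (0.263 m/s) = 24400 m / 0.263 m/s = 92780 s = 1.074 d.
k_1 L₀/(k_2−k_1) = 0.435×37.8/(1.84−0.435) = 16.44/1.405 = 11.70 mg/L.
e^(−k_1 t) = e^(−0.435×1.074) = 0.6268; e^(−k_2 t) = e^(−1.84×1.074) = 0.1387.
D = 11.70 × (0.6268 − 0.1387) + 1.07 × 0.1387 = 5.713 + 0.1484 = 5.861 mg/L.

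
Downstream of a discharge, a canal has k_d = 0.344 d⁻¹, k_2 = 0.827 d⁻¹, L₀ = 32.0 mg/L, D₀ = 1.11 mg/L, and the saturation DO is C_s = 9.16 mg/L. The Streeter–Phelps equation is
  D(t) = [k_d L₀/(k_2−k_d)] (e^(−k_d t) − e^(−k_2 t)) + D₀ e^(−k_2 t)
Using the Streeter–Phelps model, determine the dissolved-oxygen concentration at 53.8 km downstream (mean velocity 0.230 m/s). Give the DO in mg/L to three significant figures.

Travel time t = x/v = 53.8 km / (0.230 m/s) = 53800 m / 0.230 m/s = 233900 s = 2.707 d.
k_d L₀/(k_2−k_d) = 0.344×32.0/(0.827−0.344) = 11.01/0.4830 = 22.79 mg/L.
e^(−k_d t) = e^(−0.344×2.707) = 0.3940; e^(−k_2 t) = e^(−0.827×2.707) = 0.1066.
D = 22.79 × (0.3940 − 0.1066) + 1.11 × 0.1066 = 6.552 + 0.1183 = 6.670 mg/L.
DO = C_s − D = 9.16 − 6.670 = 2.490 mg/L.

DO ≈ 2.49 mg/L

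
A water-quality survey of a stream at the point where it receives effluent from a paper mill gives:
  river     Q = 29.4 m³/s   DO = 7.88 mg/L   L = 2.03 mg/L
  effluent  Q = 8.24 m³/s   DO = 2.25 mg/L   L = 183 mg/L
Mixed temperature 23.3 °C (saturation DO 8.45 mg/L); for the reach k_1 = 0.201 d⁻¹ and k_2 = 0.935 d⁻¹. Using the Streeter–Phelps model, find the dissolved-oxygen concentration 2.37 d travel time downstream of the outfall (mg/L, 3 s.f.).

DO ≈ 2.41 mg/L

Mixed DO = (29.4×7.88 + 8.24×2.25)/(29.4+8.24) = 250.2/37.64 = 6.648 mg/L.
Mixed L₀ = (29.4×2.03 + 8.24×183)/(37.64) = 1568/37.64 = 41.65 mg/L.
Initial deficit D₀ = C_s − DO₀ = 8.45 − 6.648 = 1.802 mg/L.
D(2.37) = [0.201×41.65/(0.935−0.201)](e^(−0.201×2.37) − e^(−0.935×2.37)) + 1.802 e^(−0.935×2.37)
= 11.40 × (0.6210 − 0.1090) + 1.802 × 0.1090 = 6.036 mg/L.
DO = 8.45 − 6.036 = 2.414 mg/L.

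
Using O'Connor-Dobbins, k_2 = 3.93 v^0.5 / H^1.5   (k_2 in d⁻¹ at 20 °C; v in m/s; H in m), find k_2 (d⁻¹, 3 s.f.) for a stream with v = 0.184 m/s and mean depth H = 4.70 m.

k_2 = 3.93 × 0.184^0.5 / 4.70^1.5 = 3.93 × 0.4290 / 10.19 = 0.1654 d⁻¹.

k_2 ≈ 0.165 d⁻¹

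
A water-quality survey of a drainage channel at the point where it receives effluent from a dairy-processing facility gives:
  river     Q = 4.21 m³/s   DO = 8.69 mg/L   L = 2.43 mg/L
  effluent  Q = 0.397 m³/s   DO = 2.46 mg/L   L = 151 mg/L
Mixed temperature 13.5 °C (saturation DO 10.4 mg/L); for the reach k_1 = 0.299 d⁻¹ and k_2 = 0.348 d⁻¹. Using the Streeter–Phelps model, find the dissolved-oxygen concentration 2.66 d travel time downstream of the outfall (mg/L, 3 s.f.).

DO ≈ 4.38 mg/L

Mixed DO = (4.21×8.69 + 0.397×2.46)/(4.21+0.397) = 37.56/4.607 = 8.153 mg/L.
Mixed L₀ = (4.21×2.43 + 0.397×151)/(4.607) = 70.18/4.607 = 15.23 mg/L.
Initial deficit D₀ = C_s − DO₀ = 10.4 − 8.153 = 2.247 mg/L.
D(2.66) = [0.299×15.23/(0.348−0.299)](e^(−0.299×2.66) − e^(−0.348×2.66)) + 2.247 e^(−0.348×2.66)
= 92.95 × (0.4514 − 0.3963) + 2.247 × 0.3963 = 6.018 mg/L.
DO = 10.4 − 6.018 = 4.382 mg/L.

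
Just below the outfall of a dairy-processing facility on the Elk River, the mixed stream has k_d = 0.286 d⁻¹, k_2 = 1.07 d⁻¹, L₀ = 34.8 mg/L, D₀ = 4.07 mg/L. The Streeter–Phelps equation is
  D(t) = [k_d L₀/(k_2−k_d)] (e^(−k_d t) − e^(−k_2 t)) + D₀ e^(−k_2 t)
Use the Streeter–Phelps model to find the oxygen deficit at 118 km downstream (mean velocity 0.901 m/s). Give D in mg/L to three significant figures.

Travel time t = x/v = 118 km / (0.901 m/s) = 118000 m / 0.901 m/s = 131000 s = 1.516 d.
k_d L₀/(k_2−k_d) = 0.286×34.8/(1.07−0.286) = 9.953/0.7840 = 12.69 mg/L.
e^(−k_d t) = e^(−0.286×1.516) = 0.6482; e^(−k_2 t) = e^(−1.07×1.516) = 0.1975.
D = 12.69 × (0.6482 − 0.1975) + 4.07 × 0.1975 = 5.722 + 0.8039 = 6.526 mg/L.

D ≈ 6.53 mg/L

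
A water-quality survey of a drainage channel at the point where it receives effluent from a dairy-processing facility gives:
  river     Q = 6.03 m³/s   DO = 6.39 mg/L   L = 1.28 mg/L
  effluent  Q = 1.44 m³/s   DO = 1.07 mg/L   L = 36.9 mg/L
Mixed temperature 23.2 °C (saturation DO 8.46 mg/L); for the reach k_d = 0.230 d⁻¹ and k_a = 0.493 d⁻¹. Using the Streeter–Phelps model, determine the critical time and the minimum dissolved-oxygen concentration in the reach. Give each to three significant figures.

Mixed DO = (6.03×6.39 + 1.44×1.07)/(6.03+1.44) = 40.07/7.470 = 5.364 mg/L.
Mixed L₀ = (6.03×1.28 + 1.44×36.9)/(7.470) = 60.85/7.470 = 8.147 mg/L.
Initial deficit D₀ = C_s − DO₀ = 8.46 − 5.364 = 3.096 mg/L.
t_c = (1/0.2630) ln[(0.493/0.230)(1 − 3.096×0.2630/(0.230×8.147))] = 3.802 × ln(1.212) = 0.7315 d.
D_c = (0.230/0.493) × 8.147 × e^(−0.230×0.7315) = 0.4665 × 8.147 × 0.8452 = 3.212 mg/L.
Minimum DO = 8.46 − 3.212 = 5.248 mg/L.

t_c ≈ 0.731 d; minimum DO ≈ 5.25 mg/L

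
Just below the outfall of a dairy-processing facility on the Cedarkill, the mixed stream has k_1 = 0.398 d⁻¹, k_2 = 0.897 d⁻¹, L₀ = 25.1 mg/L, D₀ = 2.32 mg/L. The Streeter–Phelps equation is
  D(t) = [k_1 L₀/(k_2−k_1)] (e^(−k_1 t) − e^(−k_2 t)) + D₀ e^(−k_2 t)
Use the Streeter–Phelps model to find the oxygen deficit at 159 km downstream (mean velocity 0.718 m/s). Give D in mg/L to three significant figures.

Travel time t = x/v = 159 km / (0.718 m/s) = 159000 m / 0.718 m/s = 221400 s = 2.563 d.
k_1 L₀/(k_2−k_1) = 0.398×25.1/(0.897−0.398) = 9.990/0.4990 = 20.02 mg/L.
e^(−k_1 t) = e^(−0.398×2.563) = 0.3606; e^(−k_2 t) = e^(−0.897×2.563) = 0.1004.
D = 20.02 × (0.3606 − 0.1004) + 2.32 × 0.1004 = 5.209 + 0.2328 = 5.442 mg/L.

D ≈ 5.44 mg/L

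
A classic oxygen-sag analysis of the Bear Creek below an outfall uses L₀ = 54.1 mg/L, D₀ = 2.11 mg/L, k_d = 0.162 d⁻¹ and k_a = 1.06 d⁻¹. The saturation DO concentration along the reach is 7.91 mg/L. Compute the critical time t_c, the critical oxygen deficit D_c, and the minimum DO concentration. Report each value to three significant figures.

At the critical point dD/dt = 0, so k_d L₀ e^(−k_d t) = k_a D. Substituting D(t) from the Streeter–Phelps equation and solving for t gives
t_c = ln[(k_a/k_d)(1 − D₀(k_a−k_d)/(k_d L₀))] / (k_a−k_d).
Here k_a−k_d = 0.8980 d⁻¹ and 1 − D₀(k_a−k_d)/(k_d L₀) = 1 − 2.11×0.8980/(0.162×54.1) = 0.7838, so
t_c = ln(6.543 × 0.7838) / 0.8980 = 1.635 / 0.8980 = 1.821 d.
L(t_c) = L₀ e^(−k_d t_c) = 54.1 × 0.7446 = 40.28 mg/L, and at the critical point k_a D_c = k_d L, so D_c = (0.162/1.06) × 40.28 = 6.156 mg/L.
Minimum DO = C_s − D_c = 7.91 − 6.156 = 1.754 mg/L.

t_c ≈ 1.82 d; D_c ≈ 6.16 mg/L; min DO ≈ 1.75 mg/L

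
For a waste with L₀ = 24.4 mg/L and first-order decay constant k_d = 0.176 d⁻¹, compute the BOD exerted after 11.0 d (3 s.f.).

y ≈ 20.9 mg/L

y_t = L₀(1 − e^(−k_d t)) = 24.4 × (1 − e^(−0.176×11.0))
= 24.4 × (1 − 0.1443) = 24.4 × 0.8557 = 20.88 mg/L.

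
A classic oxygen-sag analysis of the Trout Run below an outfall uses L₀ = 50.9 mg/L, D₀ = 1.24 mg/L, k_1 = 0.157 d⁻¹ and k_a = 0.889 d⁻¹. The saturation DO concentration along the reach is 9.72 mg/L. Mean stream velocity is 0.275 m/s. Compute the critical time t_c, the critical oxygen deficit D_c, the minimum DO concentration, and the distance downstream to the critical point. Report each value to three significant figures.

t_c ≈ 2.20 d; D_c ≈ 6.36 mg/L; min DO ≈ 3.36 mg/L; x_c ≈ 52.4 km

t_c = [1/(k_a−k_1)] ln[(k_a/k_1)(1 − D₀(k_a−k_1)/(k_1 L₀))]
= [1/(0.889−0.157)] ln[(0.889/0.157)(1 − 1.24×0.7320/(0.157×50.9))]
= (1/0.7320) ln[5.662 × 0.8864] = 1.366 × ln(5.019) = 1.366 × 1.613 = 2.204 d.
D_c = (k_1/k_a) L₀ e^(−k_1 t_c) = (0.157/0.889) × 50.9 × e^(−0.157×2.204) = 0.1766 × 50.9 × 0.7075 = 6.360 mg/L.
Minimum DO = C_s − D_c = 9.72 − 6.360 = 3.360 mg/L.
x_c = v t_c = 0.275 m/s × 2.204 d × 86400 s/d = 52370 m ≈ 52.4 km.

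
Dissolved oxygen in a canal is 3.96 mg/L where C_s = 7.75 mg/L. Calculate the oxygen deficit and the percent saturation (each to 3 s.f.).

D = C_s − C = 7.75 − 3.96 = 3.79 mg/L.
% saturation = 3.96/7.75 × 100 = 51.1 %.

D ≈ 3.79 mg/L; 51.1 % saturation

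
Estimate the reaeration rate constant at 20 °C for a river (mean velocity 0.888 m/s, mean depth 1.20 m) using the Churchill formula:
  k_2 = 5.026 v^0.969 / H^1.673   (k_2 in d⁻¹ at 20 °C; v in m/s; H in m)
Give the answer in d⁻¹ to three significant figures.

k_2 = 5.026 × 0.888^0.969 / 1.20^1.673 = 5.026 × 0.8913 / 1.357 = 3.302 d⁻¹.

k_2 ≈ 3.30 d⁻¹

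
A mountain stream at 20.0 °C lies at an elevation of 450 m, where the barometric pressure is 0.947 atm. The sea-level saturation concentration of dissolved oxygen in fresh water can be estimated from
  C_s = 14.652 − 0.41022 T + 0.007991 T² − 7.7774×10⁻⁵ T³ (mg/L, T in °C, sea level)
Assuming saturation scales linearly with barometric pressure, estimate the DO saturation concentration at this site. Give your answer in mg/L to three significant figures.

At sea level: C_s = 14.652 − 0.41022×20.0 + 0.007991×20.0² − 7.7774×10⁻⁵×20.0³ = 9.022 mg/L.
Pressure correction: C_s' = 9.022 × 0.947 = 8.544 mg/L.

C_s ≈ 8.54 mg/L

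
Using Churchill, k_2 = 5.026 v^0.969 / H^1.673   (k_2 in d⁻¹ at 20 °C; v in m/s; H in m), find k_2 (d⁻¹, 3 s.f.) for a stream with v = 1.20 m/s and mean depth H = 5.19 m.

k_2 = 5.026 × 1.20^0.969 / 5.19^1.673 = 5.026 × 1.193 / 15.72 = 0.3815 d⁻¹.

k_2 ≈ 0.381 d⁻¹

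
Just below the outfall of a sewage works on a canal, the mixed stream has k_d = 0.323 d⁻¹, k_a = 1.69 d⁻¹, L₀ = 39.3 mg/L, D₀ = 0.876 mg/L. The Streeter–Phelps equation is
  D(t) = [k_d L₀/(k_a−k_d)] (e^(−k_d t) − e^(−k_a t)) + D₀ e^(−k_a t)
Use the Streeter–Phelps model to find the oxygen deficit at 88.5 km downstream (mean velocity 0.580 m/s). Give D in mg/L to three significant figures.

D ≈ 4.82 mg/L

Travel time t = x/v = 88.5 km / (0.580 m/s) = 88500 m / 0.580 m/s = 152600 s = 1.766 d.
k_d L₀/(k_a−k_d) = 0.323×39.3/(1.69−0.323) = 12.69/1.367 = 9.286 mg/L.
e^(−k_d t) = e^(−0.323×1.766) = 0.5653; e^(−k_a t) = e^(−1.69×1.766) = 0.05056.
D = 9.286 × (0.5653 − 0.05056) + 0.876 × 0.05056 = 4.780 + 0.04429 = 4.824 mg/L.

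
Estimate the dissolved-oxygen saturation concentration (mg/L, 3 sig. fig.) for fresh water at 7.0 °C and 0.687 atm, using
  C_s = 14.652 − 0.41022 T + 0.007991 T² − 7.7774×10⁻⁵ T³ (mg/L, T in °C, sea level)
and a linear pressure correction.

At sea level: C_s = 14.652 − 0.41022×7.0 + 0.007991×7.0² − 7.7774×10⁻⁵×7.0³ = 12.15 mg/L.
Pressure correction: C_s' = 12.15 × 0.687 = 8.344 mg/L.

C_s ≈ 8.34 mg/L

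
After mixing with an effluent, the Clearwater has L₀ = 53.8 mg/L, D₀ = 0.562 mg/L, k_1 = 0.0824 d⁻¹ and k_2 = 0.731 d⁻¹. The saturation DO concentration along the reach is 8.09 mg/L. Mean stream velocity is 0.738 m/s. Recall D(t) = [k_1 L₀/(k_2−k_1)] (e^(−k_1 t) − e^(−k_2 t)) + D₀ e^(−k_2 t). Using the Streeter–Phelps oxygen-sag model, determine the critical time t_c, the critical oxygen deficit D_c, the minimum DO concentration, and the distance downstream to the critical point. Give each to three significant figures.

At the critical point dD/dt = 0, so k_1 L₀ e^(−k_1 t) = k_2 D. Substituting D(t) from the Streeter–Phelps equation and solving for t gives
t_c = ln[(k_2/k_1)(1 − D₀(k_2−k_1)/(k_1 L₀))] / (k_2−k_1).
Here k_2−k_1 = 0.6486 d⁻¹ and 1 − D₀(k_2−k_1)/(k_1 L₀) = 1 − 0.562×0.6486/(0.0824×53.8) = 0.9178, so
t_c = ln(8.871 × 0.9178) / 0.6486 = 2.097 / 0.6486 = 3.233 d.
L(t_c) = L₀ e^(−k_1 t_c) = 53.8 × 0.7661 = 41.22 mg/L, and at the critical point k_2 D_c = k_1 L, so D_c = (0.0824/0.731) × 41.22 = 4.646 mg/L.
Minimum DO = C_s − D_c = 8.09 − 4.646 = 3.444 mg/L.
x_c = v t_c = 0.738 m/s × 3.233 d × 86400 s/d = 206200 m ≈ 206 km.

t_c ≈ 3.23 d; D_c ≈ 4.65 mg/L; min DO ≈ 3.44 mg/L; x_c ≈ 206 km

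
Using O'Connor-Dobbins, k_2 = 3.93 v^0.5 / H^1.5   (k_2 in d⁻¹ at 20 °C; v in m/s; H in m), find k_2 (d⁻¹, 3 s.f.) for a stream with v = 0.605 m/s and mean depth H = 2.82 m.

k_2 = 3.93 × 0.605^0.5 / 2.82^1.5 = 3.93 × 0.7778 / 4.736 = 0.6455 d⁻¹.

k_2 ≈ 0.646 d⁻¹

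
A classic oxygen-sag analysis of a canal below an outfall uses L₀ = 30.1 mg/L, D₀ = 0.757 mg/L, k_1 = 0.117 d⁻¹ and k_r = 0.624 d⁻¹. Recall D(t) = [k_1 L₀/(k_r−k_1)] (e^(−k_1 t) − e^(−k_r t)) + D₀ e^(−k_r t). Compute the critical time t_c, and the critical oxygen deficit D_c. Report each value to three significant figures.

t_c ≈ 3.07 d; D_c ≈ 3.94 mg/L

With k_r/k_1 = 5.333 and 1 − D₀(k_r−k_1)/(k_1 L₀) = 0.8910,
t_c = ln(5.333 × 0.8910) / (0.624 − 0.117) = ln(4.752) / 0.5070 = 1.559/0.5070 = 3.074 d.
L(t_c) = L₀ e^(−k_1 t_c) = 30.1 × 0.6979 = 21.01 mg/L, and at the critical point k_r D_c = k_1 L, so D_c = (0.117/0.624) × 21.01 = 3.939 mg/L.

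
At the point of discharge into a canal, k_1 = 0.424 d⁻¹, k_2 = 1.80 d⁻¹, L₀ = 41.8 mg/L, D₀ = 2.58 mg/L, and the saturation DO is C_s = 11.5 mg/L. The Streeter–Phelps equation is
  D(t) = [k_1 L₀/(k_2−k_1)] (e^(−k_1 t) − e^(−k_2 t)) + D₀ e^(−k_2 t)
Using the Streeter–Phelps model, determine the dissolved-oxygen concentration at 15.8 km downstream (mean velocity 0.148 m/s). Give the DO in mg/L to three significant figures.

DO ≈ 4.99 mg/L

Travel time t = x/v = 15.8 km / (0.148 m/s) = 15800 m / 0.148 m/s = 106800 s = 1.236 d.
k_1 L₀/(k_2−k_1) = 0.424×41.8/(1.80−0.424) = 17.72/1.376 = 12.88 mg/L.
e^(−k_1 t) = e^(−0.424×1.236) = 0.5922; e^(−k_2 t) = e^(−1.80×1.236) = 0.1082.
D = 12.88 × (0.5922 − 0.1082) + 2.58 × 0.1082 = 6.235 + 0.2791 = 6.514 mg/L.
DO = C_s − D = 11.5 − 6.514 = 4.986 mg/L.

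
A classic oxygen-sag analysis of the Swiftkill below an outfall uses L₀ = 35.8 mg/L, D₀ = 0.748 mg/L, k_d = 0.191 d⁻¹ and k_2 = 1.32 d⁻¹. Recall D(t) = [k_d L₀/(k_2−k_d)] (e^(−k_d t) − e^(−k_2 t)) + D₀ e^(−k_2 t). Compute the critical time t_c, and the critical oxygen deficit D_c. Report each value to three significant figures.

t_c ≈ 1.60 d; D_c ≈ 3.82 mg/L

With k_2/k_d = 6.911 and 1 − D₀(k_2−k_d)/(k_d L₀) = 0.8765,
t_c = ln(6.911 × 0.8765) / (1.32 − 0.191) = ln(6.057) / 1.129 = 1.801/1.129 = 1.595 d.
D_c = (k_d/k_2) L₀ e^(−k_d t_c) = (0.191/1.32) × 35.8 × e^(−0.191×1.595) = 0.1447 × 35.8 × 0.7373 = 3.819 mg/L.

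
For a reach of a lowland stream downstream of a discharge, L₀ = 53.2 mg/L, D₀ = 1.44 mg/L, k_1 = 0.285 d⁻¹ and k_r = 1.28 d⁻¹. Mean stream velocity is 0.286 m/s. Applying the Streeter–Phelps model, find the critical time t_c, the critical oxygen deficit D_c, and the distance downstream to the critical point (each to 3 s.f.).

t_c ≈ 1.41 d; D_c ≈ 7.93 mg/L; x_c ≈ 34.8 km

With k_r/k_1 = 4.491 and 1 − D₀(k_r−k_1)/(k_1 L₀) = 0.9055,
t_c = ln(4.491 × 0.9055) / (1.28 − 0.285) = ln(4.067) / 0.9950 = 1.403/0.9950 = 1.410 d.
L(t_c) = L₀ e^(−k_1 t_c) = 53.2 × 0.6691 = 35.60 mg/L, and at the critical point k_r D_c = k_1 L, so D_c = (0.285/1.28) × 35.60 = 7.926 mg/L.
x_c = v t_c = 0.286 m/s × 1.410 d × 86400 s/d = 34840 m ≈ 34.8 km.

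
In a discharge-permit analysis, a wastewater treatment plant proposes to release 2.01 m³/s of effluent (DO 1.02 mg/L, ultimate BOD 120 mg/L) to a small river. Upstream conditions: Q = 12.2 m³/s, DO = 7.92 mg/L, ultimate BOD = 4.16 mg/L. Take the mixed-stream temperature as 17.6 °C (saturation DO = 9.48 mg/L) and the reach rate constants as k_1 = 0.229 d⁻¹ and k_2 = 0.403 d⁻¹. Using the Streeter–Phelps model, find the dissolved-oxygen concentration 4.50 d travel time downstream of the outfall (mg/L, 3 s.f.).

Mixed DO = (12.2×7.92 + 2.01×1.02)/(12.2+2.01) = 98.67/14.21 = 6.944 mg/L.
Mixed L₀ = (12.2×4.16 + 2.01×120)/(14.21) = 292.0/14.21 = 20.55 mg/L.
Initial deficit D₀ = C_s − DO₀ = 9.48 − 6.944 = 2.536 mg/L.
D(4.50) = [0.229×20.55/(0.403−0.229)](e^(−0.229×4.50) − e^(−0.403×4.50)) + 2.536 e^(−0.403×4.50)
= 27.04 × (0.3568 − 0.1631) + 2.536 × 0.1631 = 5.652 mg/L.
DO = 9.48 − 5.652 = 3.828 mg/L.

DO ≈ 3.83 mg/L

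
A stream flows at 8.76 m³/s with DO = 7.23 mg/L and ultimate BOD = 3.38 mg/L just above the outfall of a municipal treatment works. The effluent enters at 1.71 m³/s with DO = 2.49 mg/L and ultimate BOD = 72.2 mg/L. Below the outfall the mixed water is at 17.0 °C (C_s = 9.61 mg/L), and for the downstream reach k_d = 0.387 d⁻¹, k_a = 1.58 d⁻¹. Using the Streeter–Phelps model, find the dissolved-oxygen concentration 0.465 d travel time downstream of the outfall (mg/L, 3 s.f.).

Mixed DO = (8.76×7.23 + 1.71×2.49)/(8.76+1.71) = 67.59/10.47 = 6.456 mg/L.
Mixed L₀ = (8.76×3.38 + 1.71×72.2)/(10.47) = 153.1/10.47 = 14.62 mg/L.
Initial deficit D₀ = C_s − DO₀ = 9.61 − 6.456 = 3.154 mg/L.
D(0.465) = [0.387×14.62/(1.58−0.387)](e^(−0.387×0.465) − e^(−1.58×0.465)) + 3.154 e^(−1.58×0.465)
= 4.743 × (0.8353 − 0.4796) + 3.154 × 0.4796 = 3.200 mg/L.
DO = 9.61 − 3.200 = 6.410 mg/L.

DO ≈ 6.41 mg/L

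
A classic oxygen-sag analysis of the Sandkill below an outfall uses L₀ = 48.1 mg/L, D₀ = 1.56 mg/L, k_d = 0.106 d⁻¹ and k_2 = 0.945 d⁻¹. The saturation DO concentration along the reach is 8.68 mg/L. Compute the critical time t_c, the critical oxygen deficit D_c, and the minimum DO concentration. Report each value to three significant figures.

At the critical point dD/dt = 0, so k_d L₀ e^(−k_d t) = k_2 D. Substituting D(t) from the Streeter–Phelps equation and solving for t gives
t_c = ln[(k_2/k_d)(1 − D₀(k_2−k_d)/(k_d L₀))] / (k_2−k_d).
Here k_2−k_d = 0.8390 d⁻¹ and 1 − D₀(k_2−k_d)/(k_d L₀) = 1 − 1.56×0.8390/(0.106×48.1) = 0.7433, so
t_c = ln(8.915 × 0.7433) / 0.8390 = 1.891 / 0.8390 = 2.254 d.
D_c = (k_d/k_2) L₀ e^(−k_d t_c) = (0.106/0.945) × 48.1 × e^(−0.106×2.254) = 0.1122 × 48.1 × 0.7875 = 4.249 mg/L.
Minimum DO = C_s − D_c = 8.68 − 4.249 = 4.431 mg/L.

t_c ≈ 2.25 d; D_c ≈ 4.25 mg/L; min DO ≈ 4.43 mg/L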